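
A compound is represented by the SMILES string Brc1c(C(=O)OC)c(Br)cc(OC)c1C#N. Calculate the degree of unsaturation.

Molecular formula: C10H7Br2NO3.
DoU = (2C + 2 + N − H − X) / 2, where X is the halogen count and O/S are ignored.
    = (2·10 + 2 + 1 − 7 − 2) / 2 = 14 / 2 = 7.

7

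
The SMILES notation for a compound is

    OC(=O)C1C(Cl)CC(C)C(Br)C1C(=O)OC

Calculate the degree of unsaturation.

3

Degree of unsaturation = (number of rings) + (number of π bonds).
Ring closures in the SMILES: 1.
π bonds: 2 double bonds (each 1 DoU) → 2 DoU from unsaturation.
Total DoU = 1 + 2 = 3.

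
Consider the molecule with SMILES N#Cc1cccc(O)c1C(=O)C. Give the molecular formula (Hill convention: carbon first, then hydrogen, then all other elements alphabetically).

Walk through each heavy atom and fill implicit hydrogens from standard valence (C 4, N 3, O 2, S 2, halogen 1); for lowercase aromatic atoms, an aromatic c carries 1 H when it has two neighbours and 0 H with three, and aromatic n carries 0 H:
  atom 1: N, bond orders sum to 3 (valence 3) → 0 H
  atom 2: C, bond orders sum to 4 (valence 4) → 0 H
  atom 3: aromatic c, 3 neighbours → 0 H
  atom 4: aromatic c, 2 neighbours → 1 H
  atom 5: aromatic c, 2 neighbours → 1 H
  atom 6: aromatic c, 2 neighbours → 1 H
  atom 7: aromatic c, 3 neighbours → 0 H
  atom 8: O, bond orders sum to 1 (valence 2) → 1 H
  atom 9: aromatic c, 3 neighbours → 0 H
  atom 10: C, bond orders sum to 4 (valence 4) → 0 H
  atom 11: O, bond orders sum to 2 (valence 2) → 0 H
  atom 12: C, bond orders sum to 1 (valence 4) → 3 H
Totals → C:9, H:7, N:1, O:2.
In Hill order: C9H7NO2.

C9H7NO2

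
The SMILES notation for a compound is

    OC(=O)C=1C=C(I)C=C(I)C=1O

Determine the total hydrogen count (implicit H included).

Walk through each heavy atom and fill implicit hydrogens from standard valence (C 4, N 3, O 2, S 2, halogen 1):
  atom 1: O, bond orders sum to 1 (valence 2) → 1 H
  atom 2: C, bond orders sum to 4 (valence 4) → 0 H
  atom 3: O, bond orders sum to 2 (valence 2) → 0 H
  atom 4: C, bond orders sum to 4 (valence 4) → 0 H
  atom 5: C, bond orders sum to 3 (valence 4) → 1 H
  atom 6: C, bond orders sum to 4 (valence 4) → 0 H
  atom 7: I (halogen, monovalent) → 0 H
  atom 8: C, bond orders sum to 3 (valence 4) → 1 H
  atom 9: C, bond orders sum to 4 (valence 4) → 0 H
  atom 10: I (halogen, monovalent) → 0 H
  atom 11: C, bond orders sum to 4 (valence 4) → 0 H
  atom 12: O, bond orders sum to 1 (valence 2) → 1 H
Total hydrogens: 4.

4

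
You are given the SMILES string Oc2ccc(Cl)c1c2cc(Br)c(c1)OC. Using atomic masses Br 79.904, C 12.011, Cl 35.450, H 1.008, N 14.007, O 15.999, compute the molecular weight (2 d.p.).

287.54 g/mol

First, the molecular formula is C11H8BrClO2 (counting implicit H from valence).
  Br: 1 × 79.904 = 79.904
  C: 11 × 12.011 = 132.121
  Cl: 1 × 35.450 = 35.450
  H: 8 × 1.008 = 8.064
  O: 2 × 15.999 = 31.998
Sum: 1×79.904 + 11×12.011 + 1×35.450 + 8×1.008 + 2×15.999 = 287.537 → 287.54 g/mol.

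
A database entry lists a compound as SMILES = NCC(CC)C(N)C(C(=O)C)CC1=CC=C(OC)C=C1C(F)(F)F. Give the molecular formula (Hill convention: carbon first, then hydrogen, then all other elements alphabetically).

Walk through each heavy atom and fill implicit hydrogens from standard valence (C 4, N 3, O 2, S 2, halogen 1):
  atom 1: N, bond orders sum to 1 (valence 3) → 2 H
  atom 2: C, bond orders sum to 2 (valence 4) → 2 H
  atom 3: C, bond orders sum to 3 (valence 4) → 1 H
  atom 4: C, bond orders sum to 2 (valence 4) → 2 H
  atom 5: C, bond orders sum to 1 (valence 4) → 3 H
  atom 6: C, bond orders sum to 3 (valence 4) → 1 H
  atom 7: N, bond orders sum to 1 (valence 3) → 2 H
  atom 8: C, bond orders sum to 3 (valence 4) → 1 H
  atom 9: C, bond orders sum to 4 (valence 4) → 0 H
  atom 10: O, bond orders sum to 2 (valence 2) → 0 H
  atom 11: C, bond orders sum to 1 (valence 4) → 3 H
  atom 12: C, bond orders sum to 2 (valence 4) → 2 H
  atom 13: C, bond orders sum to 4 (valence 4) → 0 H
  atom 14: C, bond orders sum to 3 (valence 4) → 1 H
  atom 15: C, bond orders sum to 3 (valence 4) → 1 H
  atom 16: C, bond orders sum to 4 (valence 4) → 0 H
  atom 17: O, bond orders sum to 2 (valence 2) → 0 H
  atom 18: C, bond orders sum to 1 (valence 4) → 3 H
  atom 19: C, bond orders sum to 3 (valence 4) → 1 H
  atom 20: C, bond orders sum to 4 (valence 4) → 0 H
  atom 21: C, bond orders sum to 4 (valence 4) → 0 H
  atom 22: F (halogen, monovalent) → 0 H
  atom 23: F (halogen, monovalent) → 0 H
  atom 24: F (halogen, monovalent) → 0 H
Totals → C:17, H:25, F:3, N:2, O:2.

C17H25F3N2O2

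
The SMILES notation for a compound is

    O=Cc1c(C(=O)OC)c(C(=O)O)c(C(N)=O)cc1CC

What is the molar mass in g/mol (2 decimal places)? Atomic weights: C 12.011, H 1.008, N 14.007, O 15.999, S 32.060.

First, the molecular formula is C13H13NO6 (counting implicit H from valence).
  C: 13 × 12.011 = 156.143
  H: 13 × 1.008 = 13.104
  N: 1 × 14.007 = 14.007
  O: 6 × 15.999 = 95.994
Sum: 13×12.011 + 13×1.008 + 1×14.007 + 6×15.999 = 279.248 → 279.25 g/mol.

279.25 g/mol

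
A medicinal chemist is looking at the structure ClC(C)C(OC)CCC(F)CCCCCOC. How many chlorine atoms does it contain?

Scan the SMILES for Cl atoms (remember two-letter symbols like Cl and Br are single atoms).
Chlorine count: 1.

1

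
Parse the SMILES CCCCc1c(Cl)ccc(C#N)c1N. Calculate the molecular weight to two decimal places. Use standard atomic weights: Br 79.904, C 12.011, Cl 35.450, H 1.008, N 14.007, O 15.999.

First, the molecular formula is C11H13ClN2 (counting implicit H from valence).
  C: 11 × 12.011 = 132.121
  Cl: 1 × 35.450 = 35.450
  H: 13 × 1.008 = 13.104
  N: 2 × 14.007 = 28.014
Sum: 11×12.011 + 1×35.450 + 13×1.008 + 2×14.007 = 208.689 → 208.69 g/mol.

208.69 g/mol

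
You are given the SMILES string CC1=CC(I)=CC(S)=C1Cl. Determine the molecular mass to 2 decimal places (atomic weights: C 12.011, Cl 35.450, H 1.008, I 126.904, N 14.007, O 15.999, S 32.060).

284.54 g/mol

First, the molecular formula is C7H6ClIS (counting implicit H from valence).
  C: 7 × 12.011 = 84.077
  Cl: 1 × 35.450 = 35.450
  H: 6 × 1.008 = 6.048
  I: 1 × 126.904 = 126.904
  S: 1 × 32.060 = 32.060
Sum: 7×12.011 + 1×35.450 + 6×1.008 + 1×126.904 + 1×32.060 = 284.539 → 284.54 g/mol.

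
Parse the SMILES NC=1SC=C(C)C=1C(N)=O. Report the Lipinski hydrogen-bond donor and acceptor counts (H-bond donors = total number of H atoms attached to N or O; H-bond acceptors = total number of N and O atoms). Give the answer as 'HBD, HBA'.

4, 3

Donors: find every N or O and count the H atoms it carries.
  atom 1 (N): bond orders sum to 1 → 2 H
  atom 9 (N): bond orders sum to 1 → 2 H
  atom 10 (O): bond orders sum to 2 → 0 H
Lipinski HBD = 4.
Acceptors: N atoms = 2, O atoms = 1 → HBA = 3.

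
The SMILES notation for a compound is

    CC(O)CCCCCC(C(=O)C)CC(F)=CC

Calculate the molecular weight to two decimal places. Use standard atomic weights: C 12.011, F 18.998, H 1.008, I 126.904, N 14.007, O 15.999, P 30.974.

First, the molecular formula is C14H25FO2 (counting implicit H from valence).
  C: 14 × 12.011 = 168.154
  F: 1 × 18.998 = 18.998
  H: 25 × 1.008 = 25.200
  O: 2 × 15.999 = 31.998
Sum: 14×12.011 + 1×18.998 + 25×1.008 + 2×15.999 = 244.350 → 244.35 g/mol.

244.35 g/mol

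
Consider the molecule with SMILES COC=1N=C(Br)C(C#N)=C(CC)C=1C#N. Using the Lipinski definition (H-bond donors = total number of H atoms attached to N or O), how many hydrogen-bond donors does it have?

0

Donors: find every N or O and count the H atoms it carries.
  atom 2 (O): bond orders sum to 2 → 0 H
  atom 4 (N): bond orders sum to 3 → 0 H
  atom 9 (N): bond orders sum to 3 → 0 H
  atom 15 (N): bond orders sum to 3 → 0 H
Lipinski HBD = 0.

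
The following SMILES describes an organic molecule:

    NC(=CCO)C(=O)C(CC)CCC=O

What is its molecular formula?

C10H17NO3

Walk through each heavy atom and fill implicit hydrogens from standard valence (C 4, N 3, O 2, S 2, halogen 1):
  atom 1: N, bond orders sum to 1 (valence 3) → 2 H
  atom 2: C, bond orders sum to 4 (valence 4) → 0 H
  atom 3: C, bond orders sum to 3 (valence 4) → 1 H
  atom 4: C, bond orders sum to 2 (valence 4) → 2 H
  atom 5: O, bond orders sum to 1 (valence 2) → 1 H
  atom 6: C, bond orders sum to 4 (valence 4) → 0 H
  atom 7: O, bond orders sum to 2 (valence 2) → 0 H
  atom 8: C, bond orders sum to 3 (valence 4) → 1 H
  atom 9: C, bond orders sum to 2 (valence 4) → 2 H
  atom 10: C, bond orders sum to 1 (valence 4) → 3 H
  atom 11: C, bond orders sum to 2 (valence 4) → 2 H
  atom 12: C, bond orders sum to 2 (valence 4) → 2 H
  atom 13: C, bond orders sum to 3 (valence 4) → 1 H
  atom 14: O, bond orders sum to 2 (valence 2) → 0 H
Totals → C:10, H:17, N:1, O:3.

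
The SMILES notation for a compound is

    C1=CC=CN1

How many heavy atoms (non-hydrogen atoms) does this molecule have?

5

Every atom symbol written in the SMILES (organic subset) is one heavy atom; implicit H are not written.
Heavy atoms by element → C:4, N:1.
Total: 5.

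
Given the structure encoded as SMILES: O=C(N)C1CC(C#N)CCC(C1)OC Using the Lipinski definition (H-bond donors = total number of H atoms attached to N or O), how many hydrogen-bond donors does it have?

2

Donors: find every N or O and count the H atoms it carries.
  atom 1 (O): bond orders sum to 2 → 0 H
  atom 3 (N): bond orders sum to 1 → 2 H
  atom 8 (N): bond orders sum to 3 → 0 H
  atom 13 (O): bond orders sum to 2 → 0 H
Lipinski HBD = 2.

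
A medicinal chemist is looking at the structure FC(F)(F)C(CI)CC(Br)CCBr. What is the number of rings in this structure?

0

In SMILES, each pair of matching ring-closure digits denotes one ring-closing bond; the number of such bonds equals the number of independent rings.
Ring-closure bonds here: 0.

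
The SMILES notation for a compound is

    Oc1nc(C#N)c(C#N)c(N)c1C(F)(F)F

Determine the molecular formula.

Walk through each heavy atom and fill implicit hydrogens from standard valence (C 4, N 3, O 2, S 2, halogen 1); for lowercase aromatic atoms, an aromatic c carries 1 H when it has two neighbours and 0 H with three, and aromatic n carries 0 H:
  atom 1: O, bond orders sum to 1 (valence 2) → 1 H
  atom 2: aromatic c, 3 neighbours → 0 H
  atom 3: aromatic n, 2 neighbours → 0 H
  atom 4: aromatic c, 3 neighbours → 0 H
  atom 5: C, bond orders sum to 4 (valence 4) → 0 H
  atom 6: N, bond orders sum to 3 (valence 3) → 0 H
  atom 7: aromatic c, 3 neighbours → 0 H
  atom 8: C, bond orders sum to 4 (valence 4) → 0 H
  atom 9: N, bond orders sum to 3 (valence 3) → 0 H
  atom 10: aromatic c, 3 neighbours → 0 H
  atom 11: N, bond orders sum to 1 (valence 3) → 2 H
  atom 12: aromatic c, 3 neighbours → 0 H
  atom 13: C, bond orders sum to 4 (valence 4) → 0 H
  atom 14: F (halogen, monovalent) → 0 H
  atom 15: F (halogen, monovalent) → 0 H
  atom 16: F (halogen, monovalent) → 0 H
Totals → C:8, H:3, F:3, N:4, O:1.

C8H3F3N4O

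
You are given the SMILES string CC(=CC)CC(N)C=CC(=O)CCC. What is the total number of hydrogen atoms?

Walk through each heavy atom and fill implicit hydrogens from standard valence (C 4, N 3, O 2, S 2, halogen 1):
  atom 1: C, bond orders sum to 1 (valence 4) → 3 H
  atom 2: C, bond orders sum to 4 (valence 4) → 0 H
  atom 3: C, bond orders sum to 3 (valence 4) → 1 H
  atom 4: C, bond orders sum to 1 (valence 4) → 3 H
  atom 5: C, bond orders sum to 2 (valence 4) → 2 H
  atom 6: C, bond orders sum to 3 (valence 4) → 1 H
  atom 7: N, bond orders sum to 1 (valence 3) → 2 H
  atom 8: C, bond orders sum to 3 (valence 4) → 1 H
  atom 9: C, bond orders sum to 3 (valence 4) → 1 H
  atom 10: C, bond orders sum to 4 (valence 4) → 0 H
  atom 11: O, bond orders sum to 2 (valence 2) → 0 H
  atom 12: C, bond orders sum to 2 (valence 4) → 2 H
  atom 13: C, bond orders sum to 2 (valence 4) → 2 H
  atom 14: C, bond orders sum to 1 (valence 4) → 3 H
Total hydrogens: 21.

21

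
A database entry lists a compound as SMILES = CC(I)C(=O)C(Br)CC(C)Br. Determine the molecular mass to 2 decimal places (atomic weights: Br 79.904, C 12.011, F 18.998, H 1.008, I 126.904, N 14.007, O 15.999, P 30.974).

397.88 g/mol

First, the molecular formula is C7H11Br2IO (counting implicit H from valence).
  Br: 2 × 79.904 = 159.808
  C: 7 × 12.011 = 84.077
  H: 11 × 1.008 = 11.088
  I: 1 × 126.904 = 126.904
  O: 1 × 15.999 = 15.999
Sum: 2×79.904 + 7×12.011 + 11×1.008 + 1×126.904 + 1×15.999 = 397.876 → 397.88 g/mol.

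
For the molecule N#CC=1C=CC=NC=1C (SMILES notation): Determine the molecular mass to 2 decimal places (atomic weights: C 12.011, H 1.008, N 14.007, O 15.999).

118.14 g/mol

First, the molecular formula is C7H6N2 (counting implicit H from valence).
  C: 7 × 12.011 = 84.077
  H: 6 × 1.008 = 6.048
  N: 2 × 14.007 = 28.014
Sum: 7×12.011 + 6×1.008 + 2×14.007 = 118.139 → 118.14 g/mol.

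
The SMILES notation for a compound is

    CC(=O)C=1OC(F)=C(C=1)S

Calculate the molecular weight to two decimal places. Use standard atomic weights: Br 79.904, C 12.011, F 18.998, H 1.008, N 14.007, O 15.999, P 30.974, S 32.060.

160.16 g/mol

First, the molecular formula is C6H5FO2S (counting implicit H from valence).
  C: 6 × 12.011 = 72.066
  F: 1 × 18.998 = 18.998
  H: 5 × 1.008 = 5.040
  O: 2 × 15.999 = 31.998
  S: 1 × 32.060 = 32.060
Sum: 6×12.011 + 1×18.998 + 5×1.008 + 2×15.999 + 1×32.060 = 160.162 → 160.16 g/mol.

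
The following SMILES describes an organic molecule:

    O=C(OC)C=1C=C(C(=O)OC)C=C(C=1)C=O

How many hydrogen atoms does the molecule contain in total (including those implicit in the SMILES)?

Walk through each heavy atom and fill implicit hydrogens from standard valence (C 4, N 3, O 2, S 2, halogen 1):
  atom 1: O, bond orders sum to 2 (valence 2) → 0 H
  atom 2: C, bond orders sum to 4 (valence 4) → 0 H
  atom 3: O, bond orders sum to 2 (valence 2) → 0 H
  atom 4: C, bond orders sum to 1 (valence 4) → 3 H
  atom 5: C, bond orders sum to 4 (valence 4) → 0 H
  atom 6: C, bond orders sum to 3 (valence 4) → 1 H
  atom 7: C, bond orders sum to 4 (valence 4) → 0 H
  atom 8: C, bond orders sum to 4 (valence 4) → 0 H
  atom 9: O, bond orders sum to 2 (valence 2) → 0 H
  atom 10: O, bond orders sum to 2 (valence 2) → 0 H
  atom 11: C, bond orders sum to 1 (valence 4) → 3 H
  atom 12: C, bond orders sum to 3 (valence 4) → 1 H
  atom 13: C, bond orders sum to 4 (valence 4) → 0 H
  atom 14: C, bond orders sum to 3 (valence 4) → 1 H
  atom 15: C, bond orders sum to 3 (valence 4) → 1 H
  atom 16: O, bond orders sum to 2 (valence 2) → 0 H
Total hydrogens: 10.

10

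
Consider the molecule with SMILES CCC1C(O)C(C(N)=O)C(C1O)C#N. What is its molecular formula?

C9H14N2O3

Walk through each heavy atom and fill implicit hydrogens from standard valence (C 4, N 3, O 2, S 2, halogen 1):
  atom 1: C, bond orders sum to 1 (valence 4) → 3 H
  atom 2: C, bond orders sum to 2 (valence 4) → 2 H
  atom 3: C, bond orders sum to 3 (valence 4) → 1 H
  atom 4: C, bond orders sum to 3 (valence 4) → 1 H
  atom 5: O, bond orders sum to 1 (valence 2) → 1 H
  atom 6: C, bond orders sum to 3 (valence 4) → 1 H
  atom 7: C, bond orders sum to 4 (valence 4) → 0 H
  atom 8: N, bond orders sum to 1 (valence 3) → 2 H
  atom 9: O, bond orders sum to 2 (valence 2) → 0 H
  atom 10: C, bond orders sum to 3 (valence 4) → 1 H
  atom 11: C, bond orders sum to 3 (valence 4) → 1 H
  atom 12: O, bond orders sum to 1 (valence 2) → 1 H
  atom 13: C, bond orders sum to 4 (valence 4) → 0 H
  atom 14: N, bond orders sum to 3 (valence 3) → 0 H
Totals → C:9, H:14, N:2, O:3.
In Hill order: C9H14N2O3.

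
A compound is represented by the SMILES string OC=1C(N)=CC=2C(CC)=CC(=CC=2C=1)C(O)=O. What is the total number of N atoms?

Scan the SMILES for N atoms (remember two-letter symbols like Cl and Br are single atoms).
Nitrogen count: 1.

1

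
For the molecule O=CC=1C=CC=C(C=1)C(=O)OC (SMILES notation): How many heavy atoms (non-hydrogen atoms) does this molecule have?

12

Every atom symbol written in the SMILES (organic subset) is one heavy atom; implicit H are not written.
Heavy atoms by element → C:9, O:3.
Total: 12.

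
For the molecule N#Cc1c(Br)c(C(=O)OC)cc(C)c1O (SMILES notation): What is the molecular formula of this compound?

C10H8BrNO3

Walk through each heavy atom and fill implicit hydrogens from standard valence (C 4, N 3, O 2, S 2, halogen 1); for lowercase aromatic atoms, an aromatic c carries 1 H when it has two neighbours and 0 H with three, and aromatic n carries 0 H:
  atom 1: N, bond orders sum to 3 (valence 3) → 0 H
  atom 2: C, bond orders sum to 4 (valence 4) → 0 H
  atom 3: aromatic c, 3 neighbours → 0 H
  atom 4: aromatic c, 3 neighbours → 0 H
  atom 5: Br (halogen, monovalent) → 0 H
  atom 6: aromatic c, 3 neighbours → 0 H
  atom 7: C, bond orders sum to 4 (valence 4) → 0 H
  atom 8: O, bond orders sum to 2 (valence 2) → 0 H
  atom 9: O, bond orders sum to 2 (valence 2) → 0 H
  atom 10: C, bond orders sum to 1 (valence 4) → 3 H
  atom 11: aromatic c, 2 neighbours → 1 H
  atom 12: aromatic c, 3 neighbours → 0 H
  atom 13: C, bond orders sum to 1 (valence 4) → 3 H
  atom 14: aromatic c, 3 neighbours → 0 H
  atom 15: O, bond orders sum to 1 (valence 2) → 1 H
Totals → C:10, H:8, Br:1, N:1, O:3.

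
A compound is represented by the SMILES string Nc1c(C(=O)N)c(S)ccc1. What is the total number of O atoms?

1

Scan the SMILES for O atoms (remember two-letter symbols like Cl and Br are single atoms).
Oxygen count: 1.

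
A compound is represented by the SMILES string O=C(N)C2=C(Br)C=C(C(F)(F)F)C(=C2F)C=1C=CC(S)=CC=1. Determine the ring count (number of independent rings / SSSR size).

2

In SMILES, each pair of matching ring-closure digits denotes one ring-closing bond; the number of such bonds equals the number of independent rings.
Ring-closure bonds here: 2.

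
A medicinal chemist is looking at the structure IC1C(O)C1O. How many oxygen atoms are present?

2

Scan the SMILES for O atoms (remember two-letter symbols like Cl and Br are single atoms).
Oxygen count: 2.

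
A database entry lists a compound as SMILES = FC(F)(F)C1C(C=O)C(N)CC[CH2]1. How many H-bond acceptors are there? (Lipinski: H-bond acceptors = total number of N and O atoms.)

N atoms: 1; O atoms: 1.
Lipinski HBA = 1 + 1 = 2.

2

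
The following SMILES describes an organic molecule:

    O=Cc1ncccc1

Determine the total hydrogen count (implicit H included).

Walk through each heavy atom and fill implicit hydrogens from standard valence (C 4, N 3, O 2, S 2, halogen 1); for lowercase aromatic atoms, an aromatic c carries 1 H when it has two neighbours and 0 H with three, and aromatic n carries 0 H:
  atom 1: O, bond orders sum to 2 (valence 2) → 0 H
  atom 2: C, bond orders sum to 3 (valence 4) → 1 H
  atom 3: aromatic c, 3 neighbours → 0 H
  atom 4: aromatic n, 2 neighbours → 0 H
  atom 5: aromatic c, 2 neighbours → 1 H
  atom 6: aromatic c, 2 neighbours → 1 H
  atom 7: aromatic c, 2 neighbours → 1 H
  atom 8: aromatic c, 2 neighbours → 1 H
Total hydrogens: 5.

5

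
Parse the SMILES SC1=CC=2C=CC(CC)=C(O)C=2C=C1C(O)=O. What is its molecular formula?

C13H12O3S

Walk through each heavy atom and fill implicit hydrogens from standard valence (C 4, N 3, O 2, S 2, halogen 1):
  atom 1: S, bond orders sum to 1 (valence 2) → 1 H
  atom 2: C, bond orders sum to 4 (valence 4) → 0 H
  atom 3: C, bond orders sum to 3 (valence 4) → 1 H
  atom 4: C, bond orders sum to 4 (valence 4) → 0 H
  atom 5: C, bond orders sum to 3 (valence 4) → 1 H
  atom 6: C, bond orders sum to 3 (valence 4) → 1 H
  atom 7: C, bond orders sum to 4 (valence 4) → 0 H
  atom 8: C, bond orders sum to 2 (valence 4) → 2 H
  atom 9: C, bond orders sum to 1 (valence 4) → 3 H
  atom 10: C, bond orders sum to 4 (valence 4) → 0 H
  atom 11: O, bond orders sum to 1 (valence 2) → 1 H
  atom 12: C, bond orders sum to 4 (valence 4) → 0 H
  atom 13: C, bond orders sum to 3 (valence 4) → 1 H
  atom 14: C, bond orders sum to 4 (valence 4) → 0 H
  atom 15: C, bond orders sum to 4 (valence 4) → 0 H
  atom 16: O, bond orders sum to 1 (valence 2) → 1 H
  atom 17: O, bond orders sum to 2 (valence 2) → 0 H
Totals → C:13, H:12, O:3, S:1.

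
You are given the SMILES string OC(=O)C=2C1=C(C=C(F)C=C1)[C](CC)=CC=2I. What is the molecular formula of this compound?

C13H10FIO2

Walk through each heavy atom and fill implicit hydrogens from standard valence (C 4, N 3, O 2, S 2, halogen 1):
  atom 1: O, bond orders sum to 1 (valence 2) → 1 H
  atom 2: C, bond orders sum to 4 (valence 4) → 0 H
  atom 3: O, bond orders sum to 2 (valence 2) → 0 H
  atom 4: C, bond orders sum to 4 (valence 4) → 0 H
  atom 5: C, bond orders sum to 4 (valence 4) → 0 H
  atom 6: C, bond orders sum to 4 (valence 4) → 0 H
  atom 7: C, bond orders sum to 3 (valence 4) → 1 H
  atom 8: C, bond orders sum to 4 (valence 4) → 0 H
  atom 9: F (halogen, monovalent) → 0 H
  atom 10: C, bond orders sum to 3 (valence 4) → 1 H
  atom 11: C, bond orders sum to 3 (valence 4) → 1 H
  atom 12: C with explicit H count 0
  atom 13: C, bond orders sum to 2 (valence 4) → 2 H
  atom 14: C, bond orders sum to 1 (valence 4) → 3 H
  atom 15: C, bond orders sum to 3 (valence 4) → 1 H
  atom 16: C, bond orders sum to 4 (valence 4) → 0 H
  atom 17: I (halogen, monovalent) → 0 H
Totals → C:13, H:10, F:1, I:1, O:2.
In Hill order: C13H10FIO2.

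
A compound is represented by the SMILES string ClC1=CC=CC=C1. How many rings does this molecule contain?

In SMILES, each pair of matching ring-closure digits denotes one ring-closing bond; the number of such bonds equals the number of independent rings.
Ring-closure bonds here: 1.

1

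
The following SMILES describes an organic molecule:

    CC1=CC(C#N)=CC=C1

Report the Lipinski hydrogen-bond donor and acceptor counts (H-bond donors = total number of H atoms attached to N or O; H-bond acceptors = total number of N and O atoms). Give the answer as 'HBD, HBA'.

Donors: find every N or O and count the H atoms it carries.
  atom 6 (N): bond orders sum to 3 → 0 H
Lipinski HBD = 0.
Acceptors: N atoms = 1, O atoms = 0 → HBA = 1.

0, 1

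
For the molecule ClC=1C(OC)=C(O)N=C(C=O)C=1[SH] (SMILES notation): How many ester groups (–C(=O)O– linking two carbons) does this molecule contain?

Scan the SMILES for the ester motif — none present.
Groups that are present: 1 aldehyde, 1 ether, 1 hydroxyl, 1 thiol.

0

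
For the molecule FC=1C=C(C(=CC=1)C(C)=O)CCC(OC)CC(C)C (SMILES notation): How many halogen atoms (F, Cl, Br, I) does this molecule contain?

Halogen atoms appear at heavy-atom position 1 (1×F).
Other groups present: 1 ether, 1 ketone.
Halogen count: 1.

1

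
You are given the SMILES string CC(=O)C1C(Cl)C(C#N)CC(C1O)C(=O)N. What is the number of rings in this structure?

1

In SMILES, each pair of matching ring-closure digits denotes one ring-closing bond; the number of such bonds equals the number of independent rings.
Ring-closure bonds here: 1.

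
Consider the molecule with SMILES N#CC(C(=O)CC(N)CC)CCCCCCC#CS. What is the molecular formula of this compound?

Walk through each heavy atom and fill implicit hydrogens from standard valence (C 4, N 3, O 2, S 2, halogen 1):
  atom 1: N, bond orders sum to 3 (valence 3) → 0 H
  atom 2: C, bond orders sum to 4 (valence 4) → 0 H
  atom 3: C, bond orders sum to 3 (valence 4) → 1 H
  atom 4: C, bond orders sum to 4 (valence 4) → 0 H
  atom 5: O, bond orders sum to 2 (valence 2) → 0 H
  atom 6: C, bond orders sum to 2 (valence 4) → 2 H
  atom 7: C, bond orders sum to 3 (valence 4) → 1 H
  atom 8: N, bond orders sum to 1 (valence 3) → 2 H
  atom 9: C, bond orders sum to 2 (valence 4) → 2 H
  atom 10: C, bond orders sum to 1 (valence 4) → 3 H
  atom 11: C, bond orders sum to 2 (valence 4) → 2 H
  atom 12: C, bond orders sum to 2 (valence 4) → 2 H
  atom 13: C, bond orders sum to 2 (valence 4) → 2 H
  atom 14: C, bond orders sum to 2 (valence 4) → 2 H
  atom 15: C, bond orders sum to 2 (valence 4) → 2 H
  atom 16: C, bond orders sum to 2 (valence 4) → 2 H
  atom 17: C, bond orders sum to 4 (valence 4) → 0 H
  atom 18: C, bond orders sum to 4 (valence 4) → 0 H
  atom 19: S, bond orders sum to 1 (valence 2) → 1 H
Totals → C:15, H:24, N:2, O:1, S:1.
In Hill order: C15H24N2OS.

C15H24N2OS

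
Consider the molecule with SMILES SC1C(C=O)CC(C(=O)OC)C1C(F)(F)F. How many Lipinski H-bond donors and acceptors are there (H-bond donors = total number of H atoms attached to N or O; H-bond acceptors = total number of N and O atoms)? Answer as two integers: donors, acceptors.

Donors: find every N or O and count the H atoms it carries.
  atom 5 (O): bond orders sum to 2 → 0 H
  atom 9 (O): bond orders sum to 2 → 0 H
  atom 10 (O): bond orders sum to 2 → 0 H
Lipinski HBD = 0.
Acceptors: N atoms = 0, O atoms = 3 → HBA = 3.

0, 3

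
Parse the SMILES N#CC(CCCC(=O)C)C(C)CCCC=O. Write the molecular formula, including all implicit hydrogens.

C13H21NO2

Walk through each heavy atom and fill implicit hydrogens from standard valence (C 4, N 3, O 2, S 2, halogen 1):
  atom 1: N, bond orders sum to 3 (valence 3) → 0 H
  atom 2: C, bond orders sum to 4 (valence 4) → 0 H
  atom 3: C, bond orders sum to 3 (valence 4) → 1 H
  atom 4: C, bond orders sum to 2 (valence 4) → 2 H
  atom 5: C, bond orders sum to 2 (valence 4) → 2 H
  atom 6: C, bond orders sum to 2 (valence 4) → 2 H
  atom 7: C, bond orders sum to 4 (valence 4) → 0 H
  atom 8: O, bond orders sum to 2 (valence 2) → 0 H
  atom 9: C, bond orders sum to 1 (valence 4) → 3 H
  atom 10: C, bond orders sum to 3 (valence 4) → 1 H
  atom 11: C, bond orders sum to 1 (valence 4) → 3 H
  atom 12: C, bond orders sum to 2 (valence 4) → 2 H
  atom 13: C, bond orders sum to 2 (valence 4) → 2 H
  atom 14: C, bond orders sum to 2 (valence 4) → 2 H
  atom 15: C, bond orders sum to 3 (valence 4) → 1 H
  atom 16: O, bond orders sum to 2 (valence 2) → 0 H
Totals → C:13, H:21, N:1, O:2.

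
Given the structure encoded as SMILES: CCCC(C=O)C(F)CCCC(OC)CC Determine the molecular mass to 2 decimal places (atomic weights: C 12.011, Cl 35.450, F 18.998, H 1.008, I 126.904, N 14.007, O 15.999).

First, the molecular formula is C13H25FO2 (counting implicit H from valence).
  C: 13 × 12.011 = 156.143
  F: 1 × 18.998 = 18.998
  H: 25 × 1.008 = 25.200
  O: 2 × 15.999 = 31.998
Sum: 13×12.011 + 1×18.998 + 25×1.008 + 2×15.999 = 232.339 → 232.34 g/mol.

232.34 g/mol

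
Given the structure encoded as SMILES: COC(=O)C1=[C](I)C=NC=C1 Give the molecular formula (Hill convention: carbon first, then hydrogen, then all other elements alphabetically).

Walk through each heavy atom and fill implicit hydrogens from standard valence (C 4, N 3, O 2, S 2, halogen 1):
  atom 1: C, bond orders sum to 1 (valence 4) → 3 H
  atom 2: O, bond orders sum to 2 (valence 2) → 0 H
  atom 3: C, bond orders sum to 4 (valence 4) → 0 H
  atom 4: O, bond orders sum to 2 (valence 2) → 0 H
  atom 5: C, bond orders sum to 4 (valence 4) → 0 H
  atom 6: C with explicit H count 0
  atom 7: I (halogen, monovalent) → 0 H
  atom 8: C, bond orders sum to 3 (valence 4) → 1 H
  atom 9: N, bond orders sum to 3 (valence 3) → 0 H
  atom 10: C, bond orders sum to 3 (valence 4) → 1 H
  atom 11: C, bond orders sum to 3 (valence 4) → 1 H
Totals → C:7, H:6, I:1, N:1, O:2.
In Hill order: C7H6INO2.

C7H6INO2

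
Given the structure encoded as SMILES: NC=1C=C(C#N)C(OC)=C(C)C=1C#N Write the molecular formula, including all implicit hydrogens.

Walk through each heavy atom and fill implicit hydrogens from standard valence (C 4, N 3, O 2, S 2, halogen 1):
  atom 1: N, bond orders sum to 1 (valence 3) → 2 H
  atom 2: C, bond orders sum to 4 (valence 4) → 0 H
  atom 3: C, bond orders sum to 3 (valence 4) → 1 H
  atom 4: C, bond orders sum to 4 (valence 4) → 0 H
  atom 5: C, bond orders sum to 4 (valence 4) → 0 H
  atom 6: N, bond orders sum to 3 (valence 3) → 0 H
  atom 7: C, bond orders sum to 4 (valence 4) → 0 H
  atom 8: O, bond orders sum to 2 (valence 2) → 0 H
  atom 9: C, bond orders sum to 1 (valence 4) → 3 H
  atom 10: C, bond orders sum to 4 (valence 4) → 0 H
  atom 11: C, bond orders sum to 1 (valence 4) → 3 H
  atom 12: C, bond orders sum to 4 (valence 4) → 0 H
  atom 13: C, bond orders sum to 4 (valence 4) → 0 H
  atom 14: N, bond orders sum to 3 (valence 3) → 0 H
Totals → C:10, H:9, N:3, O:1.
In Hill order: C10H9N3O.

C10H9N3O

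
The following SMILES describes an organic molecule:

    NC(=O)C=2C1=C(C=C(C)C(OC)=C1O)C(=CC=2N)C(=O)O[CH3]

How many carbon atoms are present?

Count every carbon token in the SMILES (each C, including those in ring-closure positions and inside branches).
Carbon count: 15.

15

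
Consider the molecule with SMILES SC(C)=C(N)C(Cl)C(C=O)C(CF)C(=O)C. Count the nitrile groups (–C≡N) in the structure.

0

Scan the SMILES for the nitrile motif — none present.
Groups that are present: 1 aldehyde, 1 alkene, 1 ketone, 1 primary amine, 1 thiol.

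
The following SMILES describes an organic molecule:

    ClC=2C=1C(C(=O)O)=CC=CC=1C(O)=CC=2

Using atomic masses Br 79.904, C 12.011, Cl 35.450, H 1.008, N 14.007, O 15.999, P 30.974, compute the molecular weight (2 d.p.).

222.62 g/mol

First, the molecular formula is C11H7ClO3 (counting implicit H from valence).
  C: 11 × 12.011 = 132.121
  Cl: 1 × 35.450 = 35.450
  H: 7 × 1.008 = 7.056
  O: 3 × 15.999 = 47.997
Sum: 11×12.011 + 1×35.450 + 7×1.008 + 3×15.999 = 222.624 → 222.62 g/mol.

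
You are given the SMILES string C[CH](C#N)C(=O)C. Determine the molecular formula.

C5H7NO

Walk through each heavy atom and fill implicit hydrogens from standard valence (C 4, N 3, O 2, S 2, halogen 1):
  atom 1: C, bond orders sum to 1 (valence 4) → 3 H
  atom 2: C with explicit H count 1
  atom 3: C, bond orders sum to 4 (valence 4) → 0 H
  atom 4: N, bond orders sum to 3 (valence 3) → 0 H
  atom 5: C, bond orders sum to 4 (valence 4) → 0 H
  atom 6: O, bond orders sum to 2 (valence 2) → 0 H
  atom 7: C, bond orders sum to 1 (valence 4) → 3 H
Totals → C:5, H:7, N:1, O:1.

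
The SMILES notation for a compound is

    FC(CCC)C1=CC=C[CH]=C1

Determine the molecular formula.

Walk through each heavy atom and fill implicit hydrogens from standard valence (C 4, N 3, O 2, S 2, halogen 1):
  atom 1: F (halogen, monovalent) → 0 H
  atom 2: C, bond orders sum to 3 (valence 4) → 1 H
  atom 3: C, bond orders sum to 2 (valence 4) → 2 H
  atom 4: C, bond orders sum to 2 (valence 4) → 2 H
  atom 5: C, bond orders sum to 1 (valence 4) → 3 H
  atom 6: C, bond orders sum to 4 (valence 4) → 0 H
  atom 7: C, bond orders sum to 3 (valence 4) → 1 H
  atom 8: C, bond orders sum to 3 (valence 4) → 1 H
  atom 9: C, bond orders sum to 3 (valence 4) → 1 H
  atom 10: C with explicit H count 1
  atom 11: C, bond orders sum to 3 (valence 4) → 1 H
Totals → C:10, H:13, F:1.
In Hill order: C10H13F.

C10H13F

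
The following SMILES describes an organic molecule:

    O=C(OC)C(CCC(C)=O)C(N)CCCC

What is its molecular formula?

C12H23NO3

Walk through each heavy atom and fill implicit hydrogens from standard valence (C 4, N 3, O 2, S 2, halogen 1):
  atom 1: O, bond orders sum to 2 (valence 2) → 0 H
  atom 2: C, bond orders sum to 4 (valence 4) → 0 H
  atom 3: O, bond orders sum to 2 (valence 2) → 0 H
  atom 4: C, bond orders sum to 1 (valence 4) → 3 H
  atom 5: C, bond orders sum to 3 (valence 4) → 1 H
  atom 6: C, bond orders sum to 2 (valence 4) → 2 H
  atom 7: C, bond orders sum to 2 (valence 4) → 2 H
  atom 8: C, bond orders sum to 4 (valence 4) → 0 H
  atom 9: C, bond orders sum to 1 (valence 4) → 3 H
  atom 10: O, bond orders sum to 2 (valence 2) → 0 H
  atom 11: C, bond orders sum to 3 (valence 4) → 1 H
  atom 12: N, bond orders sum to 1 (valence 3) → 2 H
  atom 13: C, bond orders sum to 2 (valence 4) → 2 H
  atom 14: C, bond orders sum to 2 (valence 4) → 2 H
  atom 15: C, bond orders sum to 2 (valence 4) → 2 H
  atom 16: C, bond orders sum to 1 (valence 4) → 3 H
Totals → C:12, H:23, N:1, O:3.
In Hill order: C12H23NO3.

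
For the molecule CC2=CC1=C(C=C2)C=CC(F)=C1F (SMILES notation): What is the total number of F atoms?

2

Scan the SMILES for F atoms (remember two-letter symbols like Cl and Br are single atoms).
Fluorine count: 2.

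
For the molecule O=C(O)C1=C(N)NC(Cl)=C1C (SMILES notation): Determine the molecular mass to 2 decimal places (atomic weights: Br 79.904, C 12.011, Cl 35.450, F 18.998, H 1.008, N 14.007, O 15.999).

174.58 g/mol

First, the molecular formula is C6H7ClN2O2 (counting implicit H from valence).
  C: 6 × 12.011 = 72.066
  Cl: 1 × 35.450 = 35.450
  H: 7 × 1.008 = 7.056
  N: 2 × 14.007 = 28.014
  O: 2 × 15.999 = 31.998
Sum: 6×12.011 + 1×35.450 + 7×1.008 + 2×14.007 + 2×15.999 = 174.584 → 174.58 g/mol.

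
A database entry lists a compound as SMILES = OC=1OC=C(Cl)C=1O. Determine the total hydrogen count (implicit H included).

3

Walk through each heavy atom and fill implicit hydrogens from standard valence (C 4, N 3, O 2, S 2, halogen 1):
  atom 1: O, bond orders sum to 1 (valence 2) → 1 H
  atom 2: C, bond orders sum to 4 (valence 4) → 0 H
  atom 3: O, bond orders sum to 2 (valence 2) → 0 H
  atom 4: C, bond orders sum to 3 (valence 4) → 1 H
  atom 5: C, bond orders sum to 4 (valence 4) → 0 H
  atom 6: Cl (halogen, monovalent) → 0 H
  atom 7: C, bond orders sum to 4 (valence 4) → 0 H
  atom 8: O, bond orders sum to 1 (valence 2) → 1 H
Total hydrogens: 3.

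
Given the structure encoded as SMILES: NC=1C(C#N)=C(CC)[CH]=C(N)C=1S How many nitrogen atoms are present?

Scan the SMILES for N atoms (remember two-letter symbols like Cl and Br are single atoms).
Nitrogen count: 3.

3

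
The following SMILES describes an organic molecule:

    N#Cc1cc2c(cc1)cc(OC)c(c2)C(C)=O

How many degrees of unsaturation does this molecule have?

10

Molecular formula: C14H11NO2.
DoU = (2C + 2 + N − H − X) / 2, where X is the halogen count and O/S are ignored.
    = (2·14 + 2 + 1 − 11 − 0) / 2 = 20 / 2 = 10.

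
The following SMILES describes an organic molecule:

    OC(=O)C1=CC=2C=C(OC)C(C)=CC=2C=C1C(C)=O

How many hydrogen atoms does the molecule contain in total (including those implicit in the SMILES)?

14

Walk through each heavy atom and fill implicit hydrogens from standard valence (C 4, N 3, O 2, S 2, halogen 1):
  atom 1: O, bond orders sum to 1 (valence 2) → 1 H
  atom 2: C, bond orders sum to 4 (valence 4) → 0 H
  atom 3: O, bond orders sum to 2 (valence 2) → 0 H
  atom 4: C, bond orders sum to 4 (valence 4) → 0 H
  atom 5: C, bond orders sum to 3 (valence 4) → 1 H
  atom 6: C, bond orders sum to 4 (valence 4) → 0 H
  atom 7: C, bond orders sum to 3 (valence 4) → 1 H
  atom 8: C, bond orders sum to 4 (valence 4) → 0 H
  atom 9: O, bond orders sum to 2 (valence 2) → 0 H
  atom 10: C, bond orders sum to 1 (valence 4) → 3 H
  atom 11: C, bond orders sum to 4 (valence 4) → 0 H
  atom 12: C, bond orders sum to 1 (valence 4) → 3 H
  atom 13: C, bond orders sum to 3 (valence 4) → 1 H
  atom 14: C, bond orders sum to 4 (valence 4) → 0 H
  atom 15: C, bond orders sum to 3 (valence 4) → 1 H
  atom 16: C, bond orders sum to 4 (valence 4) → 0 H
  atom 17: C, bond orders sum to 4 (valence 4) → 0 H
  atom 18: C, bond orders sum to 1 (valence 4) → 3 H
  atom 19: O, bond orders sum to 2 (valence 2) → 0 H
Total hydrogens: 14.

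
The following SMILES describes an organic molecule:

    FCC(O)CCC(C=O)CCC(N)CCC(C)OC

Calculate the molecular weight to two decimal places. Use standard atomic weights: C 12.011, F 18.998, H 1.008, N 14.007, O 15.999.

277.38 g/mol

First, the molecular formula is C14H28FNO3 (counting implicit H from valence).
  C: 14 × 12.011 = 168.154
  F: 1 × 18.998 = 18.998
  H: 28 × 1.008 = 28.224
  N: 1 × 14.007 = 14.007
  O: 3 × 15.999 = 47.997
Sum: 14×12.011 + 1×18.998 + 28×1.008 + 1×14.007 + 3×15.999 = 277.380 → 277.38 g/mol.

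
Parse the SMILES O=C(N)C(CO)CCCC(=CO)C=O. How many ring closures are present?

In SMILES, each pair of matching ring-closure digits denotes one ring-closing bond; the number of such bonds equals the number of independent rings.
Ring-closure bonds here: 0.

0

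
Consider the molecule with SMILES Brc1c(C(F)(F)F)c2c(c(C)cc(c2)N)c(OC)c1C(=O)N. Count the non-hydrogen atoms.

Every atom symbol written in the SMILES (organic subset) is one heavy atom; implicit H are not written.
Heavy atoms by element → Br:1, C:14, F:3, N:2, O:2.
Total: 22.

22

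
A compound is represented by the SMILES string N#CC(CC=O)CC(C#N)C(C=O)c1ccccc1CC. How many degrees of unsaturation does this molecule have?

Molecular formula: C17H18N2O2.
DoU = (2C + 2 + N − H − X) / 2, where X is the halogen count and O/S are ignored.
    = (2·17 + 2 + 2 − 18 − 0) / 2 = 20 / 2 = 10.

10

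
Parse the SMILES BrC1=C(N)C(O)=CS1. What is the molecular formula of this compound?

C4H4BrNOS

Walk through each heavy atom and fill implicit hydrogens from standard valence (C 4, N 3, O 2, S 2, halogen 1):
  atom 1: Br (halogen, monovalent) → 0 H
  atom 2: C, bond orders sum to 4 (valence 4) → 0 H
  atom 3: C, bond orders sum to 4 (valence 4) → 0 H
  atom 4: N, bond orders sum to 1 (valence 3) → 2 H
  atom 5: C, bond orders sum to 4 (valence 4) → 0 H
  atom 6: O, bond orders sum to 1 (valence 2) → 1 H
  atom 7: C, bond orders sum to 3 (valence 4) → 1 H
  atom 8: S, bond orders sum to 2 (valence 2) → 0 H
Totals → C:4, H:4, Br:1, N:1, O:1, S:1.
In Hill order: C4H4BrNOS.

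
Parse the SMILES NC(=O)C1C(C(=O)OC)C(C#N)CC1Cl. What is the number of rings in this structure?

In SMILES, each pair of matching ring-closure digits denotes one ring-closing bond; the number of such bonds equals the number of independent rings.
Ring-closure bonds here: 1.

1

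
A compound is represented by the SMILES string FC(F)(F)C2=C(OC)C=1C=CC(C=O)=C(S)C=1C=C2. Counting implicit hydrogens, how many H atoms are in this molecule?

9

Walk through each heavy atom and fill implicit hydrogens from standard valence (C 4, N 3, O 2, S 2, halogen 1):
  atom 1: F (halogen, monovalent) → 0 H
  atom 2: C, bond orders sum to 4 (valence 4) → 0 H
  atom 3: F (halogen, monovalent) → 0 H
  atom 4: F (halogen, monovalent) → 0 H
  atom 5: C, bond orders sum to 4 (valence 4) → 0 H
  atom 6: C, bond orders sum to 4 (valence 4) → 0 H
  atom 7: O, bond orders sum to 2 (valence 2) → 0 H
  atom 8: C, bond orders sum to 1 (valence 4) → 3 H
  atom 9: C, bond orders sum to 4 (valence 4) → 0 H
  atom 10: C, bond orders sum to 3 (valence 4) → 1 H
  atom 11: C, bond orders sum to 3 (valence 4) → 1 H
  atom 12: C, bond orders sum to 4 (valence 4) → 0 H
  atom 13: C, bond orders sum to 3 (valence 4) → 1 H
  atom 14: O, bond orders sum to 2 (valence 2) → 0 H
  atom 15: C, bond orders sum to 4 (valence 4) → 0 H
  atom 16: S, bond orders sum to 1 (valence 2) → 1 H
  atom 17: C, bond orders sum to 4 (valence 4) → 0 H
  atom 18: C, bond orders sum to 3 (valence 4) → 1 H
  atom 19: C, bond orders sum to 3 (valence 4) → 1 H
Total hydrogens: 9.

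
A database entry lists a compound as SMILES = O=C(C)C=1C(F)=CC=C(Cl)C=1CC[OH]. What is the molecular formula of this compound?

C10H10ClFO2

Walk through each heavy atom and fill implicit hydrogens from standard valence (C 4, N 3, O 2, S 2, halogen 1):
  atom 1: O, bond orders sum to 2 (valence 2) → 0 H
  atom 2: C, bond orders sum to 4 (valence 4) → 0 H
  atom 3: C, bond orders sum to 1 (valence 4) → 3 H
  atom 4: C, bond orders sum to 4 (valence 4) → 0 H
  atom 5: C, bond orders sum to 4 (valence 4) → 0 H
  atom 6: F (halogen, monovalent) → 0 H
  atom 7: C, bond orders sum to 3 (valence 4) → 1 H
  atom 8: C, bond orders sum to 3 (valence 4) → 1 H
  atom 9: C, bond orders sum to 4 (valence 4) → 0 H
  atom 10: Cl (halogen, monovalent) → 0 H
  atom 11: C, bond orders sum to 4 (valence 4) → 0 H
  atom 12: C, bond orders sum to 2 (valence 4) → 2 H
  atom 13: C, bond orders sum to 2 (valence 4) → 2 H
  atom 14: O with explicit H count 1
Totals → C:10, H:10, Cl:1, F:1, O:2.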